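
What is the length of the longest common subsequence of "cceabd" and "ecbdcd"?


LCS of "cceabd" and "ecbdcd"
DP table:
           e    c    b    d    c    d
      0    0    0    0    0    0    0
  c   0    0    1    1    1    1    1
  c   0    0    1    1    1    2    2
  e   0    1    1    1    1    2    2
  a   0    1    1    1    1    2    2
  b   0    1    1    2    2    2    2
  d   0    1    1    2    3    3    3
LCS length = dp[6][6] = 3

3


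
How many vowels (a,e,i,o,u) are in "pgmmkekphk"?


Input: pgmmkekphk
Checking each character:
  'p' at position 0: consonant
  'g' at position 1: consonant
  'm' at position 2: consonant
  'm' at position 3: consonant
  'k' at position 4: consonant
  'e' at position 5: vowel (running total: 1)
  'k' at position 6: consonant
  'p' at position 7: consonant
  'h' at position 8: consonant
  'k' at position 9: consonant
Total vowels: 1

1


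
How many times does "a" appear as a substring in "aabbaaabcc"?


Searching for "a" in "aabbaaabcc"
Scanning each position:
  Position 0: "a" => MATCH
  Position 1: "a" => MATCH
  Position 2: "b" => no
  Position 3: "b" => no
  Position 4: "a" => MATCH
  Position 5: "a" => MATCH
  Position 6: "a" => MATCH
  Position 7: "b" => no
  Position 8: "c" => no
  Position 9: "c" => no
Total occurrences: 5

5


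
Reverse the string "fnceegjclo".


Input: fnceegjclo
Reading characters right to left:
  Position 9: 'o'
  Position 8: 'l'
  Position 7: 'c'
  Position 6: 'j'
  Position 5: 'g'
  Position 4: 'e'
  Position 3: 'e'
  Position 2: 'c'
  Position 1: 'n'
  Position 0: 'f'
Reversed: olcjgeecnf

olcjgeecnf


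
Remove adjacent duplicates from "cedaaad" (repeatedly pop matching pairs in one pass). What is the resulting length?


Input: cedaaad
Stack-based adjacent duplicate removal:
  Read 'c': push. Stack: c
  Read 'e': push. Stack: ce
  Read 'd': push. Stack: ced
  Read 'a': push. Stack: ceda
  Read 'a': matches stack top 'a' => pop. Stack: ced
  Read 'a': push. Stack: ceda
  Read 'd': push. Stack: cedad
Final stack: "cedad" (length 5)

5


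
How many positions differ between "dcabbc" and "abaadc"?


Comparing "dcabbc" and "abaadc" position by position:
  Position 0: 'd' vs 'a' => DIFFER
  Position 1: 'c' vs 'b' => DIFFER
  Position 2: 'a' vs 'a' => same
  Position 3: 'b' vs 'a' => DIFFER
  Position 4: 'b' vs 'd' => DIFFER
  Position 5: 'c' vs 'c' => same
Positions that differ: 4

4


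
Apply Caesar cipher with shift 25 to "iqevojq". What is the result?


Caesar cipher: shift "iqevojq" by 25
  'i' (pos 8) + 25 = pos 7 = 'h'
  'q' (pos 16) + 25 = pos 15 = 'p'
  'e' (pos 4) + 25 = pos 3 = 'd'
  'v' (pos 21) + 25 = pos 20 = 'u'
  'o' (pos 14) + 25 = pos 13 = 'n'
  'j' (pos 9) + 25 = pos 8 = 'i'
  'q' (pos 16) + 25 = pos 15 = 'p'
Result: hpdunip

hpdunip


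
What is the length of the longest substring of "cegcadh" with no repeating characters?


Input: "cegcadh"
Sliding window (track last position of each char):
  Position 0 ('c'): window [0,0] length 1 -- new best
  Position 1 ('e'): window [0,1] length 2 -- new best
  Position 2 ('g'): window [0,2] length 3 -- new best
  Position 3 ('c'): repeat (last at 0), move window start to 1
  Position 3 ('c'): window [1,3] length 3
  Position 4 ('a'): window [1,4] length 4 -- new best
  Position 5 ('d'): window [1,5] length 5 -- new best
  Position 6 ('h'): window [1,6] length 6 -- new best
Longest substring with no repeats: "egcadh" with length 6

6


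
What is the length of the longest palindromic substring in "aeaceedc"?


Input: "aeaceedc"
Checking substrings for palindromes:
  [0:3] "aea" (len 3) => palindrome
  [4:6] "ee" (len 2) => palindrome
Longest palindromic substring: "aea" with length 3

3


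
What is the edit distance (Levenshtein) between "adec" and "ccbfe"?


Computing edit distance: "adec" -> "ccbfe"
DP table:
           c    c    b    f    e
      0    1    2    3    4    5
  a   1    1    2    3    4    5
  d   2    2    2    3    4    5
  e   3    3    3    3    4    4
  c   4    3    3    4    4    5
Edit distance = dp[4][5] = 5

5


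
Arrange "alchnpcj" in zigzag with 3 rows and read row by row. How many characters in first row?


Zigzag "alchnpcj" into 3 rows:
Placing characters:
  'a' => row 0
  'l' => row 1
  'c' => row 2
  'h' => row 1
  'n' => row 0
  'p' => row 1
  'c' => row 2
  'j' => row 1
Rows:
  Row 0: "an"
  Row 1: "lhpj"
  Row 2: "cc"
First row length: 2

2


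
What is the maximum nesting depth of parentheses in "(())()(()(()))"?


Input: "(())()(()(()))"
Tracking depth:
  Position 0 '(': depth becomes 1
  Position 1 '(': depth becomes 2
  Position 2 ')': depth becomes 1
  Position 3 ')': depth becomes 0
  Position 4 '(': depth becomes 1
  Position 5 ')': depth becomes 0
  Position 6 '(': depth becomes 1
  Position 7 '(': depth becomes 2
  Position 8 ')': depth becomes 1
  Position 9 '(': depth becomes 2
  Position 10 '(': depth becomes 3
  Position 11 ')': depth becomes 2
  Position 12 ')': depth becomes 1
  Position 13 ')': depth becomes 0
Maximum depth reached: 3

3


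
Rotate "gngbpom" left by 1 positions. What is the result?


Input: "gngbpom", rotate left by 1
First 1 characters: "g"
Remaining characters: "ngbpom"
Concatenate remaining + first: "ngbpom" + "g" = "ngbpomg"

ngbpomg


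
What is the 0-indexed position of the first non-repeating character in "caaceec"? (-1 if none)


Input: caaceec
Character frequencies:
  'a': 2
  'c': 3
  'e': 2
Scanning left to right for freq == 1:
  Position 0 ('c'): freq=3, skip
  Position 1 ('a'): freq=2, skip
  Position 2 ('a'): freq=2, skip
  Position 3 ('c'): freq=3, skip
  Position 4 ('e'): freq=2, skip
  Position 5 ('e'): freq=2, skip
  Position 6 ('c'): freq=3, skip
  No unique character found => answer = -1

-1


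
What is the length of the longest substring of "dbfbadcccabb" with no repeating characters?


Input: "dbfbadcccabb"
Sliding window (track last position of each char):
  Position 0 ('d'): window [0,0] length 1 -- new best
  Position 1 ('b'): window [0,1] length 2 -- new best
  Position 2 ('f'): window [0,2] length 3 -- new best
  Position 3 ('b'): repeat (last at 1), move window start to 2
  Position 3 ('b'): window [2,3] length 2
  Position 4 ('a'): window [2,4] length 3
  Position 5 ('d'): window [2,5] length 4 -- new best
  Position 6 ('c'): window [2,6] length 5 -- new best
  Position 7 ('c'): repeat (last at 6), move window start to 7
  Position 7 ('c'): window [7,7] length 1
  Position 8 ('c'): repeat (last at 7), move window start to 8
  Position 8 ('c'): window [8,8] length 1
  Position 9 ('a'): window [8,9] length 2
  Position 10 ('b'): window [8,10] length 3
  Position 11 ('b'): repeat (last at 10), move window start to 11
  Position 11 ('b'): window [11,11] length 1
Longest substring with no repeats: "fbadc" with length 5

5


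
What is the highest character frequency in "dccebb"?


Input: dccebb
Character counts:
  'b': 2
  'c': 2
  'd': 1
  'e': 1
Maximum frequency: 2

2


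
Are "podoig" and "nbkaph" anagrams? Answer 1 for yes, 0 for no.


Strings: "podoig", "nbkaph"
Sorted first:  dgioop
Sorted second: abhknp
Differ at position 0: 'd' vs 'a' => not anagrams

0


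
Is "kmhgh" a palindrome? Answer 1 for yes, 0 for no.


Input: kmhgh
Reversed: hghmk
  Compare pos 0 ('k') with pos 4 ('h'): MISMATCH
  Compare pos 1 ('m') with pos 3 ('g'): MISMATCH
Result: not a palindrome

0


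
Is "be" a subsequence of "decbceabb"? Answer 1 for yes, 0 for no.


Check if "be" is a subsequence of "decbceabb"
Greedy scan:
  Position 0 ('d'): no match needed
  Position 1 ('e'): no match needed
  Position 2 ('c'): no match needed
  Position 3 ('b'): matches sub[0] = 'b'
  Position 4 ('c'): no match needed
  Position 5 ('e'): matches sub[1] = 'e'
  Position 6 ('a'): no match needed
  Position 7 ('b'): no match needed
  Position 8 ('b'): no match needed
All 2 characters matched => is a subsequence

1


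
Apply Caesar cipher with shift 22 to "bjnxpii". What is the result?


Caesar cipher: shift "bjnxpii" by 22
  'b' (pos 1) + 22 = pos 23 = 'x'
  'j' (pos 9) + 22 = pos 5 = 'f'
  'n' (pos 13) + 22 = pos 9 = 'j'
  'x' (pos 23) + 22 = pos 19 = 't'
  'p' (pos 15) + 22 = pos 11 = 'l'
  'i' (pos 8) + 22 = pos 4 = 'e'
  'i' (pos 8) + 22 = pos 4 = 'e'
Result: xfjtlee

xfjtlee


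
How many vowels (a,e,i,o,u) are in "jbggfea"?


Input: jbggfea
Checking each character:
  'j' at position 0: consonant
  'b' at position 1: consonant
  'g' at position 2: consonant
  'g' at position 3: consonant
  'f' at position 4: consonant
  'e' at position 5: vowel (running total: 1)
  'a' at position 6: vowel (running total: 2)
Total vowels: 2

2


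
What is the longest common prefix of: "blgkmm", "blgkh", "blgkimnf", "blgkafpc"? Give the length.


Words: blgkmm, blgkh, blgkimnf, blgkafpc
  Position 0: all 'b' => match
  Position 1: all 'l' => match
  Position 2: all 'g' => match
  Position 3: all 'k' => match
  Position 4: ('m', 'h', 'i', 'a') => mismatch, stop
LCP = "blgk" (length 4)

4


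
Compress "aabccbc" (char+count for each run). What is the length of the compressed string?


Input: aabccbc
Runs:
  'a' x 2 => "a2"
  'b' x 1 => "b1"
  'c' x 2 => "c2"
  'b' x 1 => "b1"
  'c' x 1 => "c1"
Compressed: "a2b1c2b1c1"
Compressed length: 10

10


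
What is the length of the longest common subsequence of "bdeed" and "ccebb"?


LCS of "bdeed" and "ccebb"
DP table:
           c    c    e    b    b
      0    0    0    0    0    0
  b   0    0    0    0    1    1
  d   0    0    0    0    1    1
  e   0    0    0    1    1    1
  e   0    0    0    1    1    1
  d   0    0    0    1    1    1
LCS length = dp[5][5] = 1

1


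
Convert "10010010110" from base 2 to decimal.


Input: "10010010110" in base 2
Positional expansion:
  Digit '1' (value 1) x 2^10 = 1024
  Digit '0' (value 0) x 2^9 = 0
  Digit '0' (value 0) x 2^8 = 0
  Digit '1' (value 1) x 2^7 = 128
  Digit '0' (value 0) x 2^6 = 0
  Digit '0' (value 0) x 2^5 = 0
  Digit '1' (value 1) x 2^4 = 16
  Digit '0' (value 0) x 2^3 = 0
  Digit '1' (value 1) x 2^2 = 4
  Digit '1' (value 1) x 2^1 = 2
  Digit '0' (value 0) x 2^0 = 0
Sum = 1174

1174


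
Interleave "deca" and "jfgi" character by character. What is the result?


Interleaving "deca" and "jfgi":
  Position 0: 'd' from first, 'j' from second => "dj"
  Position 1: 'e' from first, 'f' from second => "ef"
  Position 2: 'c' from first, 'g' from second => "cg"
  Position 3: 'a' from first, 'i' from second => "ai"
Result: djefcgai

djefcgai


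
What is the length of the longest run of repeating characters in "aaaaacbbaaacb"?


Input: "aaaaacbbaaacb"
Scanning for longest run:
  Position 1 ('a'): continues run of 'a', length=2
  Position 2 ('a'): continues run of 'a', length=3
  Position 3 ('a'): continues run of 'a', length=4
  Position 4 ('a'): continues run of 'a', length=5
  Position 5 ('c'): new char, reset run to 1
  Position 6 ('b'): new char, reset run to 1
  Position 7 ('b'): continues run of 'b', length=2
  Position 8 ('a'): new char, reset run to 1
  Position 9 ('a'): continues run of 'a', length=2
  Position 10 ('a'): continues run of 'a', length=3
  Position 11 ('c'): new char, reset run to 1
  Position 12 ('b'): new char, reset run to 1
Longest run: 'a' with length 5

5


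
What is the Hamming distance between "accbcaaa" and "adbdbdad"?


Comparing "accbcaaa" and "adbdbdad" position by position:
  Position 0: 'a' vs 'a' => same
  Position 1: 'c' vs 'd' => differ
  Position 2: 'c' vs 'b' => differ
  Position 3: 'b' vs 'd' => differ
  Position 4: 'c' vs 'b' => differ
  Position 5: 'a' vs 'd' => differ
  Position 6: 'a' vs 'a' => same
  Position 7: 'a' vs 'd' => differ
Total differences (Hamming distance): 6

6


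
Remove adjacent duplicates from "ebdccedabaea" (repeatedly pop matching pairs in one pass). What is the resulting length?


Input: ebdccedabaea
Stack-based adjacent duplicate removal:
  Read 'e': push. Stack: e
  Read 'b': push. Stack: eb
  Read 'd': push. Stack: ebd
  Read 'c': push. Stack: ebdc
  Read 'c': matches stack top 'c' => pop. Stack: ebd
  Read 'e': push. Stack: ebde
  Read 'd': push. Stack: ebded
  Read 'a': push. Stack: ebdeda
  Read 'b': push. Stack: ebdedab
  Read 'a': push. Stack: ebdedaba
  Read 'e': push. Stack: ebdedabae
  Read 'a': push. Stack: ebdedabaea
Final stack: "ebdedabaea" (length 10)

10


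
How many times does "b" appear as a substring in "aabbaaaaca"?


Searching for "b" in "aabbaaaaca"
Scanning each position:
  Position 0: "a" => no
  Position 1: "a" => no
  Position 2: "b" => MATCH
  Position 3: "b" => MATCH
  Position 4: "a" => no
  Position 5: "a" => no
  Position 6: "a" => no
  Position 7: "a" => no
  Position 8: "c" => no
  Position 9: "a" => no
Total occurrences: 2

2


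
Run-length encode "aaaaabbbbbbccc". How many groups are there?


Input: aaaaabbbbbbccc
Scanning for consecutive runs:
  Group 1: 'a' x 5 (positions 0-4)
  Group 2: 'b' x 6 (positions 5-10)
  Group 3: 'c' x 3 (positions 11-13)
Total groups: 3

3


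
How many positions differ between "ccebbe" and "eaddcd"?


Comparing "ccebbe" and "eaddcd" position by position:
  Position 0: 'c' vs 'e' => DIFFER
  Position 1: 'c' vs 'a' => DIFFER
  Position 2: 'e' vs 'd' => DIFFER
  Position 3: 'b' vs 'd' => DIFFER
  Position 4: 'b' vs 'c' => DIFFER
  Position 5: 'e' vs 'd' => DIFFER
Positions that differ: 6

6


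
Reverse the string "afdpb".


Input: afdpb
Reading characters right to left:
  Position 4: 'b'
  Position 3: 'p'
  Position 2: 'd'
  Position 1: 'f'
  Position 0: 'a'
Reversed: bpdfa

bpdfa


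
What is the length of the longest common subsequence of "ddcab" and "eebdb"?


LCS of "ddcab" and "eebdb"
DP table:
           e    e    b    d    b
      0    0    0    0    0    0
  d   0    0    0    0    1    1
  d   0    0    0    0    1    1
  c   0    0    0    0    1    1
  a   0    0    0    0    1    1
  b   0    0    0    1    1    2
LCS length = dp[5][5] = 2

2


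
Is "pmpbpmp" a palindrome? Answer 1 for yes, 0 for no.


Input: pmpbpmp
Reversed: pmpbpmp
  Compare pos 0 ('p') with pos 6 ('p'): match
  Compare pos 1 ('m') with pos 5 ('m'): match
  Compare pos 2 ('p') with pos 4 ('p'): match
Result: palindrome

1


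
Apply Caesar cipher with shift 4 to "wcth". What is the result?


Caesar cipher: shift "wcth" by 4
  'w' (pos 22) + 4 = pos 0 = 'a'
  'c' (pos 2) + 4 = pos 6 = 'g'
  't' (pos 19) + 4 = pos 23 = 'x'
  'h' (pos 7) + 4 = pos 11 = 'l'
Result: agxl

agxl


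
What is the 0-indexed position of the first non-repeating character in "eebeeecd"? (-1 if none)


Input: eebeeecd
Character frequencies:
  'b': 1
  'c': 1
  'd': 1
  'e': 5
Scanning left to right for freq == 1:
  Position 0 ('e'): freq=5, skip
  Position 1 ('e'): freq=5, skip
  Position 2 ('b'): unique! => answer = 2

2


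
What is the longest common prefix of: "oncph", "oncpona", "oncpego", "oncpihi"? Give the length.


Words: oncph, oncpona, oncpego, oncpihi
  Position 0: all 'o' => match
  Position 1: all 'n' => match
  Position 2: all 'c' => match
  Position 3: all 'p' => match
  Position 4: ('h', 'o', 'e', 'i') => mismatch, stop
LCP = "oncp" (length 4)

4


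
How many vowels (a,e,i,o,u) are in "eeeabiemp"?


Input: eeeabiemp
Checking each character:
  'e' at position 0: vowel (running total: 1)
  'e' at position 1: vowel (running total: 2)
  'e' at position 2: vowel (running total: 3)
  'a' at position 3: vowel (running total: 4)
  'b' at position 4: consonant
  'i' at position 5: vowel (running total: 5)
  'e' at position 6: vowel (running total: 6)
  'm' at position 7: consonant
  'p' at position 8: consonant
Total vowels: 6

6


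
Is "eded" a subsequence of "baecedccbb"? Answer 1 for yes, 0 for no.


Check if "eded" is a subsequence of "baecedccbb"
Greedy scan:
  Position 0 ('b'): no match needed
  Position 1 ('a'): no match needed
  Position 2 ('e'): matches sub[0] = 'e'
  Position 3 ('c'): no match needed
  Position 4 ('e'): no match needed
  Position 5 ('d'): matches sub[1] = 'd'
  Position 6 ('c'): no match needed
  Position 7 ('c'): no match needed
  Position 8 ('b'): no match needed
  Position 9 ('b'): no match needed
Only matched 2/4 characters => not a subsequence

0


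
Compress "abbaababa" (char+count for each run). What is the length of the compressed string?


Input: abbaababa
Runs:
  'a' x 1 => "a1"
  'b' x 2 => "b2"
  'a' x 2 => "a2"
  'b' x 1 => "b1"
  'a' x 1 => "a1"
  'b' x 1 => "b1"
  'a' x 1 => "a1"
Compressed: "a1b2a2b1a1b1a1"
Compressed length: 14

14


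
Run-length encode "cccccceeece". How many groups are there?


Input: cccccceeece
Scanning for consecutive runs:
  Group 1: 'c' x 6 (positions 0-5)
  Group 2: 'e' x 3 (positions 6-8)
  Group 3: 'c' x 1 (positions 9-9)
  Group 4: 'e' x 1 (positions 10-10)
Total groups: 4

4


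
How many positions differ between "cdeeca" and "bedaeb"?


Comparing "cdeeca" and "bedaeb" position by position:
  Position 0: 'c' vs 'b' => DIFFER
  Position 1: 'd' vs 'e' => DIFFER
  Position 2: 'e' vs 'd' => DIFFER
  Position 3: 'e' vs 'a' => DIFFER
  Position 4: 'c' vs 'e' => DIFFER
  Position 5: 'a' vs 'b' => DIFFER
Positions that differ: 6

6


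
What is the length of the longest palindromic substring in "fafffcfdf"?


Input: "fafffcfdf"
Checking substrings for palindromes:
  [0:3] "faf" (len 3) => palindrome
  [2:5] "fff" (len 3) => palindrome
  [4:7] "fcf" (len 3) => palindrome
  [6:9] "fdf" (len 3) => palindrome
  [2:4] "ff" (len 2) => palindrome
  [3:5] "ff" (len 2) => palindrome
Longest palindromic substring: "faf" with length 3

3


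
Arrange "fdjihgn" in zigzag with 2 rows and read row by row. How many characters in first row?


Zigzag "fdjihgn" into 2 rows:
Placing characters:
  'f' => row 0
  'd' => row 1
  'j' => row 0
  'i' => row 1
  'h' => row 0
  'g' => row 1
  'n' => row 0
Rows:
  Row 0: "fjhn"
  Row 1: "dig"
First row length: 4

4


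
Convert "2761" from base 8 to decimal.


Input: "2761" in base 8
Positional expansion:
  Digit '2' (value 2) x 8^3 = 1024
  Digit '7' (value 7) x 8^2 = 448
  Digit '6' (value 6) x 8^1 = 48
  Digit '1' (value 1) x 8^0 = 1
Sum = 1521

1521


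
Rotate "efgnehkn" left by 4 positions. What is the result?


Input: "efgnehkn", rotate left by 4
First 4 characters: "efgn"
Remaining characters: "ehkn"
Concatenate remaining + first: "ehkn" + "efgn" = "ehknefgn"

ehknefgn


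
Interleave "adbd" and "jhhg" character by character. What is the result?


Interleaving "adbd" and "jhhg":
  Position 0: 'a' from first, 'j' from second => "aj"
  Position 1: 'd' from first, 'h' from second => "dh"
  Position 2: 'b' from first, 'h' from second => "bh"
  Position 3: 'd' from first, 'g' from second => "dg"
Result: ajdhbhdg

ajdhbhdg


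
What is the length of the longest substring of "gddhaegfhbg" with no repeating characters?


Input: "gddhaegfhbg"
Sliding window (track last position of each char):
  Position 0 ('g'): window [0,0] length 1 -- new best
  Position 1 ('d'): window [0,1] length 2 -- new best
  Position 2 ('d'): repeat (last at 1), move window start to 2
  Position 2 ('d'): window [2,2] length 1
  Position 3 ('h'): window [2,3] length 2
  Position 4 ('a'): window [2,4] length 3 -- new best
  Position 5 ('e'): window [2,5] length 4 -- new best
  Position 6 ('g'): window [2,6] length 5 -- new best
  Position 7 ('f'): window [2,7] length 6 -- new best
  Position 8 ('h'): repeat (last at 3), move window start to 4
  Position 8 ('h'): window [4,8] length 5
  Position 9 ('b'): window [4,9] length 6
  Position 10 ('g'): repeat (last at 6), move window start to 7
  Position 10 ('g'): window [7,10] length 4
Longest substring with no repeats: "dhaegf" with length 6

6


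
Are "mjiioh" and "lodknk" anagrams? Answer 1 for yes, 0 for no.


Strings: "mjiioh", "lodknk"
Sorted first:  hiijmo
Sorted second: dkklno
Differ at position 0: 'h' vs 'd' => not anagrams

0


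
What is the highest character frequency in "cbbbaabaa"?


Input: cbbbaabaa
Character counts:
  'a': 4
  'b': 4
  'c': 1
Maximum frequency: 4

4


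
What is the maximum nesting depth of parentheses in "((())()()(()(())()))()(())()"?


Input: "((())()()(()(())()))()(())()"
Tracking depth:
  Position 0 '(': depth becomes 1
  Position 1 '(': depth becomes 2
  Position 2 '(': depth becomes 3
  Position 3 ')': depth becomes 2
  Position 4 ')': depth becomes 1
  Position 5 '(': depth becomes 2
  Position 6 ')': depth becomes 1
  Position 7 '(': depth becomes 2
  Position 8 ')': depth becomes 1
  Position 9 '(': depth becomes 2
  Position 10 '(': depth becomes 3
  Position 11 ')': depth becomes 2
  Position 12 '(': depth becomes 3
  Position 13 '(': depth becomes 4
  Position 14 ')': depth becomes 3
  Position 15 ')': depth becomes 2
  Position 16 '(': depth becomes 3
  Position 17 ')': depth becomes 2
  Position 18 ')': depth becomes 1
  Position 19 ')': depth becomes 0
  Position 20 '(': depth becomes 1
  Position 21 ')': depth becomes 0
  Position 22 '(': depth becomes 1
  Position 23 '(': depth becomes 2
  Position 24 ')': depth becomes 1
  Position 25 ')': depth becomes 0
  Position 26 '(': depth becomes 1
  Position 27 ')': depth becomes 0
Maximum depth reached: 4

4


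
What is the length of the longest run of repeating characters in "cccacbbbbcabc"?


Input: "cccacbbbbcabc"
Scanning for longest run:
  Position 1 ('c'): continues run of 'c', length=2
  Position 2 ('c'): continues run of 'c', length=3
  Position 3 ('a'): new char, reset run to 1
  Position 4 ('c'): new char, reset run to 1
  Position 5 ('b'): new char, reset run to 1
  Position 6 ('b'): continues run of 'b', length=2
  Position 7 ('b'): continues run of 'b', length=3
  Position 8 ('b'): continues run of 'b', length=4
  Position 9 ('c'): new char, reset run to 1
  Position 10 ('a'): new char, reset run to 1
  Position 11 ('b'): new char, reset run to 1
  Position 12 ('c'): new char, reset run to 1
Longest run: 'b' with length 4

4


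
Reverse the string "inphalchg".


Input: inphalchg
Reading characters right to left:
  Position 8: 'g'
  Position 7: 'h'
  Position 6: 'c'
  Position 5: 'l'
  Position 4: 'a'
  Position 3: 'h'
  Position 2: 'p'
  Position 1: 'n'
  Position 0: 'i'
Reversed: ghclahpni

ghclahpni


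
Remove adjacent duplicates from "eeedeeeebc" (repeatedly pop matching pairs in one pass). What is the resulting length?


Input: eeedeeeebc
Stack-based adjacent duplicate removal:
  Read 'e': push. Stack: e
  Read 'e': matches stack top 'e' => pop. Stack: (empty)
  Read 'e': push. Stack: e
  Read 'd': push. Stack: ed
  Read 'e': push. Stack: ede
  Read 'e': matches stack top 'e' => pop. Stack: ed
  Read 'e': push. Stack: ede
  Read 'e': matches stack top 'e' => pop. Stack: ed
  Read 'b': push. Stack: edb
  Read 'c': push. Stack: edbc
Final stack: "edbc" (length 4)

4


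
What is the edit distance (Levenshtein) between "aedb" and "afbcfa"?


Computing edit distance: "aedb" -> "afbcfa"
DP table:
           a    f    b    c    f    a
      0    1    2    3    4    5    6
  a   1    0    1    2    3    4    5
  e   2    1    1    2    3    4    5
  d   3    2    2    2    3    4    5
  b   4    3    3    2    3    4    5
Edit distance = dp[4][6] = 5

5


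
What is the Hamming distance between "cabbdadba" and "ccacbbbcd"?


Comparing "cabbdadba" and "ccacbbbcd" position by position:
  Position 0: 'c' vs 'c' => same
  Position 1: 'a' vs 'c' => differ
  Position 2: 'b' vs 'a' => differ
  Position 3: 'b' vs 'c' => differ
  Position 4: 'd' vs 'b' => differ
  Position 5: 'a' vs 'b' => differ
  Position 6: 'd' vs 'b' => differ
  Position 7: 'b' vs 'c' => differ
  Position 8: 'a' vs 'd' => differ
Total differences (Hamming distance): 8

8


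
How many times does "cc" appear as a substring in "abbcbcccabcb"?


Searching for "cc" in "abbcbcccabcb"
Scanning each position:
  Position 0: "ab" => no
  Position 1: "bb" => no
  Position 2: "bc" => no
  Position 3: "cb" => no
  Position 4: "bc" => no
  Position 5: "cc" => MATCH
  Position 6: "cc" => MATCH
  Position 7: "ca" => no
  Position 8: "ab" => no
  Position 9: "bc" => no
  Position 10: "cb" => no
Total occurrences: 2

2


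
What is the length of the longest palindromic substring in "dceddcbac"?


Input: "dceddcbac"
Checking substrings for palindromes:
  [3:5] "dd" (len 2) => palindrome
Longest palindromic substring: "dd" with length 2

2


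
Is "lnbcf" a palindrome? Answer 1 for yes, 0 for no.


Input: lnbcf
Reversed: fcbnl
  Compare pos 0 ('l') with pos 4 ('f'): MISMATCH
  Compare pos 1 ('n') with pos 3 ('c'): MISMATCH
Result: not a palindrome

0


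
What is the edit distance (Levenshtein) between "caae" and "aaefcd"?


Computing edit distance: "caae" -> "aaefcd"
DP table:
           a    a    e    f    c    d
      0    1    2    3    4    5    6
  c   1    1    2    3    4    4    5
  a   2    1    1    2    3    4    5
  a   3    2    1    2    3    4    5
  e   4    3    2    1    2    3    4
Edit distance = dp[4][6] = 4

4


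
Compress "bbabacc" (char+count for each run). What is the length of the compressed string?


Input: bbabacc
Runs:
  'b' x 2 => "b2"
  'a' x 1 => "a1"
  'b' x 1 => "b1"
  'a' x 1 => "a1"
  'c' x 2 => "c2"
Compressed: "b2a1b1a1c2"
Compressed length: 10

10


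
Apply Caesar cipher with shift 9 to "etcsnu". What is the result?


Caesar cipher: shift "etcsnu" by 9
  'e' (pos 4) + 9 = pos 13 = 'n'
  't' (pos 19) + 9 = pos 2 = 'c'
  'c' (pos 2) + 9 = pos 11 = 'l'
  's' (pos 18) + 9 = pos 1 = 'b'
  'n' (pos 13) + 9 = pos 22 = 'w'
  'u' (pos 20) + 9 = pos 3 = 'd'
Result: nclbwd

nclbwd


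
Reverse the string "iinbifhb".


Input: iinbifhb
Reading characters right to left:
  Position 7: 'b'
  Position 6: 'h'
  Position 5: 'f'
  Position 4: 'i'
  Position 3: 'b'
  Position 2: 'n'
  Position 1: 'i'
  Position 0: 'i'
Reversed: bhfibnii

bhfibnii


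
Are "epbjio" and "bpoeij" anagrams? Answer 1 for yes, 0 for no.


Strings: "epbjio", "bpoeij"
Sorted first:  beijop
Sorted second: beijop
Sorted forms match => anagrams

1


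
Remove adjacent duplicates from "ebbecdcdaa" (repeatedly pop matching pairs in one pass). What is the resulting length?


Input: ebbecdcdaa
Stack-based adjacent duplicate removal:
  Read 'e': push. Stack: e
  Read 'b': push. Stack: eb
  Read 'b': matches stack top 'b' => pop. Stack: e
  Read 'e': matches stack top 'e' => pop. Stack: (empty)
  Read 'c': push. Stack: c
  Read 'd': push. Stack: cd
  Read 'c': push. Stack: cdc
  Read 'd': push. Stack: cdcd
  Read 'a': push. Stack: cdcda
  Read 'a': matches stack top 'a' => pop. Stack: cdcd
Final stack: "cdcd" (length 4)

4


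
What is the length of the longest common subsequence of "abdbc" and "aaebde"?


LCS of "abdbc" and "aaebde"
DP table:
           a    a    e    b    d    e
      0    0    0    0    0    0    0
  a   0    1    1    1    1    1    1
  b   0    1    1    1    2    2    2
  d   0    1    1    1    2    3    3
  b   0    1    1    1    2    3    3
  c   0    1    1    1    2    3    3
LCS length = dp[5][6] = 3

3


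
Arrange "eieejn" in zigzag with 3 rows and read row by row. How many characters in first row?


Zigzag "eieejn" into 3 rows:
Placing characters:
  'e' => row 0
  'i' => row 1
  'e' => row 2
  'e' => row 1
  'j' => row 0
  'n' => row 1
Rows:
  Row 0: "ej"
  Row 1: "ien"
  Row 2: "e"
First row length: 2

2


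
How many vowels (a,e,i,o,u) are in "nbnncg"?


Input: nbnncg
Checking each character:
  'n' at position 0: consonant
  'b' at position 1: consonant
  'n' at position 2: consonant
  'n' at position 3: consonant
  'c' at position 4: consonant
  'g' at position 5: consonant
Total vowels: 0

0


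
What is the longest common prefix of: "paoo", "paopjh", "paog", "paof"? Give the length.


Words: paoo, paopjh, paog, paof
  Position 0: all 'p' => match
  Position 1: all 'a' => match
  Position 2: all 'o' => match
  Position 3: ('o', 'p', 'g', 'f') => mismatch, stop
LCP = "pao" (length 3)

3


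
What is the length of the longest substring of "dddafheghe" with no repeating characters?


Input: "dddafheghe"
Sliding window (track last position of each char):
  Position 0 ('d'): window [0,0] length 1 -- new best
  Position 1 ('d'): repeat (last at 0), move window start to 1
  Position 1 ('d'): window [1,1] length 1
  Position 2 ('d'): repeat (last at 1), move window start to 2
  Position 2 ('d'): window [2,2] length 1
  Position 3 ('a'): window [2,3] length 2 -- new best
  Position 4 ('f'): window [2,4] length 3 -- new best
  Position 5 ('h'): window [2,5] length 4 -- new best
  Position 6 ('e'): window [2,6] length 5 -- new best
  Position 7 ('g'): window [2,7] length 6 -- new best
  Position 8 ('h'): repeat (last at 5), move window start to 6
  Position 8 ('h'): window [6,8] length 3
  Position 9 ('e'): repeat (last at 6), move window start to 7
  Position 9 ('e'): window [7,9] length 3
Longest substring with no repeats: "dafheg" with length 6

6


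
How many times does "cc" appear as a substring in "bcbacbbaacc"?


Searching for "cc" in "bcbacbbaacc"
Scanning each position:
  Position 0: "bc" => no
  Position 1: "cb" => no
  Position 2: "ba" => no
  Position 3: "ac" => no
  Position 4: "cb" => no
  Position 5: "bb" => no
  Position 6: "ba" => no
  Position 7: "aa" => no
  Position 8: "ac" => no
  Position 9: "cc" => MATCH
Total occurrences: 1

1


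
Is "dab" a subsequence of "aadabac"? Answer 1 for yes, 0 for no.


Check if "dab" is a subsequence of "aadabac"
Greedy scan:
  Position 0 ('a'): no match needed
  Position 1 ('a'): no match needed
  Position 2 ('d'): matches sub[0] = 'd'
  Position 3 ('a'): matches sub[1] = 'a'
  Position 4 ('b'): matches sub[2] = 'b'
  Position 5 ('a'): no match needed
  Position 6 ('c'): no match needed
All 3 characters matched => is a subsequence

1


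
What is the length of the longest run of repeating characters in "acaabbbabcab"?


Input: "acaabbbabcab"
Scanning for longest run:
  Position 1 ('c'): new char, reset run to 1
  Position 2 ('a'): new char, reset run to 1
  Position 3 ('a'): continues run of 'a', length=2
  Position 4 ('b'): new char, reset run to 1
  Position 5 ('b'): continues run of 'b', length=2
  Position 6 ('b'): continues run of 'b', length=3
  Position 7 ('a'): new char, reset run to 1
  Position 8 ('b'): new char, reset run to 1
  Position 9 ('c'): new char, reset run to 1
  Position 10 ('a'): new char, reset run to 1
  Position 11 ('b'): new char, reset run to 1
Longest run: 'b' with length 3

3


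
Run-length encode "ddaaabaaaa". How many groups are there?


Input: ddaaabaaaa
Scanning for consecutive runs:
  Group 1: 'd' x 2 (positions 0-1)
  Group 2: 'a' x 3 (positions 2-4)
  Group 3: 'b' x 1 (positions 5-5)
  Group 4: 'a' x 4 (positions 6-9)
Total groups: 4

4


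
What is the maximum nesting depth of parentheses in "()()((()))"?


Input: "()()((()))"
Tracking depth:
  Position 0 '(': depth becomes 1
  Position 1 ')': depth becomes 0
  Position 2 '(': depth becomes 1
  Position 3 ')': depth becomes 0
  Position 4 '(': depth becomes 1
  Position 5 '(': depth becomes 2
  Position 6 '(': depth becomes 3
  Position 7 ')': depth becomes 2
  Position 8 ')': depth becomes 1
  Position 9 ')': depth becomes 0
Maximum depth reached: 3

3


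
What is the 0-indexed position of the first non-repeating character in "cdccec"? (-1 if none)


Input: cdccec
Character frequencies:
  'c': 4
  'd': 1
  'e': 1
Scanning left to right for freq == 1:
  Position 0 ('c'): freq=4, skip
  Position 1 ('d'): unique! => answer = 1

1


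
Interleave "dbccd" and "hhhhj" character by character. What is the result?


Interleaving "dbccd" and "hhhhj":
  Position 0: 'd' from first, 'h' from second => "dh"
  Position 1: 'b' from first, 'h' from second => "bh"
  Position 2: 'c' from first, 'h' from second => "ch"
  Position 3: 'c' from first, 'h' from second => "ch"
  Position 4: 'd' from first, 'j' from second => "dj"
Result: dhbhchchdj

dhbhchchdj


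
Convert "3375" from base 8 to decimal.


Input: "3375" in base 8
Positional expansion:
  Digit '3' (value 3) x 8^3 = 1536
  Digit '3' (value 3) x 8^2 = 192
  Digit '7' (value 7) x 8^1 = 56
  Digit '5' (value 5) x 8^0 = 5
Sum = 1789

1789


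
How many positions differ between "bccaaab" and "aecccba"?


Comparing "bccaaab" and "aecccba" position by position:
  Position 0: 'b' vs 'a' => DIFFER
  Position 1: 'c' vs 'e' => DIFFER
  Position 2: 'c' vs 'c' => same
  Position 3: 'a' vs 'c' => DIFFER
  Position 4: 'a' vs 'c' => DIFFER
  Position 5: 'a' vs 'b' => DIFFER
  Position 6: 'b' vs 'a' => DIFFER
Positions that differ: 6

6


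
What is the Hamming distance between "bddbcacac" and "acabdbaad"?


Comparing "bddbcacac" and "acabdbaad" position by position:
  Position 0: 'b' vs 'a' => differ
  Position 1: 'd' vs 'c' => differ
  Position 2: 'd' vs 'a' => differ
  Position 3: 'b' vs 'b' => same
  Position 4: 'c' vs 'd' => differ
  Position 5: 'a' vs 'b' => differ
  Position 6: 'c' vs 'a' => differ
  Position 7: 'a' vs 'a' => same
  Position 8: 'c' vs 'd' => differ
Total differences (Hamming distance): 7

7


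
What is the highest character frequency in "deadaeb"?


Input: deadaeb
Character counts:
  'a': 2
  'b': 1
  'd': 2
  'e': 2
Maximum frequency: 2

2


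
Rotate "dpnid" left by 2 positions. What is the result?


Input: "dpnid", rotate left by 2
First 2 characters: "dp"
Remaining characters: "nid"
Concatenate remaining + first: "nid" + "dp" = "niddp"

niddp


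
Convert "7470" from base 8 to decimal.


Input: "7470" in base 8
Positional expansion:
  Digit '7' (value 7) x 8^3 = 3584
  Digit '4' (value 4) x 8^2 = 256
  Digit '7' (value 7) x 8^1 = 56
  Digit '0' (value 0) x 8^0 = 0
Sum = 3896

3896


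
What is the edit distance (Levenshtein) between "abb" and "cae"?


Computing edit distance: "abb" -> "cae"
DP table:
           c    a    e
      0    1    2    3
  a   1    1    1    2
  b   2    2    2    2
  b   3    3    3    3
Edit distance = dp[3][3] = 3

3


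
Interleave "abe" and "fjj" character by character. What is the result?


Interleaving "abe" and "fjj":
  Position 0: 'a' from first, 'f' from second => "af"
  Position 1: 'b' from first, 'j' from second => "bj"
  Position 2: 'e' from first, 'j' from second => "ej"
Result: afbjej

afbjej


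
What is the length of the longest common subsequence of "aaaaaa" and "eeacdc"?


LCS of "aaaaaa" and "eeacdc"
DP table:
           e    e    a    c    d    c
      0    0    0    0    0    0    0
  a   0    0    0    1    1    1    1
  a   0    0    0    1    1    1    1
  a   0    0    0    1    1    1    1
  a   0    0    0    1    1    1    1
  a   0    0    0    1    1    1    1
  a   0    0    0    1    1    1    1
LCS length = dp[6][6] = 1

1


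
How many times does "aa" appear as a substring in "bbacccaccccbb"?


Searching for "aa" in "bbacccaccccbb"
Scanning each position:
  Position 0: "bb" => no
  Position 1: "ba" => no
  Position 2: "ac" => no
  Position 3: "cc" => no
  Position 4: "cc" => no
  Position 5: "ca" => no
  Position 6: "ac" => no
  Position 7: "cc" => no
  Position 8: "cc" => no
  Position 9: "cc" => no
  Position 10: "cb" => no
  Position 11: "bb" => no
Total occurrences: 0

0


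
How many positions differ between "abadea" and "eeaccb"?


Comparing "abadea" and "eeaccb" position by position:
  Position 0: 'a' vs 'e' => DIFFER
  Position 1: 'b' vs 'e' => DIFFER
  Position 2: 'a' vs 'a' => same
  Position 3: 'd' vs 'c' => DIFFER
  Position 4: 'e' vs 'c' => DIFFER
  Position 5: 'a' vs 'b' => DIFFER
Positions that differ: 5

5


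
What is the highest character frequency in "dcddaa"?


Input: dcddaa
Character counts:
  'a': 2
  'c': 1
  'd': 3
Maximum frequency: 3

3


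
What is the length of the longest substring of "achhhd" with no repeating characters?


Input: "achhhd"
Sliding window (track last position of each char):
  Position 0 ('a'): window [0,0] length 1 -- new best
  Position 1 ('c'): window [0,1] length 2 -- new best
  Position 2 ('h'): window [0,2] length 3 -- new best
  Position 3 ('h'): repeat (last at 2), move window start to 3
  Position 3 ('h'): window [3,3] length 1
  Position 4 ('h'): repeat (last at 3), move window start to 4
  Position 4 ('h'): window [4,4] length 1
  Position 5 ('d'): window [4,5] length 2
Longest substring with no repeats: "ach" with length 3

3


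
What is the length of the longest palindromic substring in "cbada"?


Input: "cbada"
Checking substrings for palindromes:
  [2:5] "ada" (len 3) => palindrome
Longest palindromic substring: "ada" with length 3

3


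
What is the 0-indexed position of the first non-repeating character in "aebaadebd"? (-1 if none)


Input: aebaadebd
Character frequencies:
  'a': 3
  'b': 2
  'd': 2
  'e': 2
Scanning left to right for freq == 1:
  Position 0 ('a'): freq=3, skip
  Position 1 ('e'): freq=2, skip
  Position 2 ('b'): freq=2, skip
  Position 3 ('a'): freq=3, skip
  Position 4 ('a'): freq=3, skip
  Position 5 ('d'): freq=2, skip
  Position 6 ('e'): freq=2, skip
  Position 7 ('b'): freq=2, skip
  Position 8 ('d'): freq=2, skip
  No unique character found => answer = -1

-1


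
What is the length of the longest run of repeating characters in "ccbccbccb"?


Input: "ccbccbccb"
Scanning for longest run:
  Position 1 ('c'): continues run of 'c', length=2
  Position 2 ('b'): new char, reset run to 1
  Position 3 ('c'): new char, reset run to 1
  Position 4 ('c'): continues run of 'c', length=2
  Position 5 ('b'): new char, reset run to 1
  Position 6 ('c'): new char, reset run to 1
  Position 7 ('c'): continues run of 'c', length=2
  Position 8 ('b'): new char, reset run to 1
Longest run: 'c' with length 2

2


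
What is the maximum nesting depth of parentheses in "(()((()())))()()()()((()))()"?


Input: "(()((()())))()()()()((()))()"
Tracking depth:
  Position 0 '(': depth becomes 1
  Position 1 '(': depth becomes 2
  Position 2 ')': depth becomes 1
  Position 3 '(': depth becomes 2
  Position 4 '(': depth becomes 3
  Position 5 '(': depth becomes 4
  Position 6 ')': depth becomes 3
  Position 7 '(': depth becomes 4
  Position 8 ')': depth becomes 3
  Position 9 ')': depth becomes 2
  Position 10 ')': depth becomes 1
  Position 11 ')': depth becomes 0
  Position 12 '(': depth becomes 1
  Position 13 ')': depth becomes 0
  Position 14 '(': depth becomes 1
  Position 15 ')': depth becomes 0
  Position 16 '(': depth becomes 1
  Position 17 ')': depth becomes 0
  Position 18 '(': depth becomes 1
  Position 19 ')': depth becomes 0
  Position 20 '(': depth becomes 1
  Position 21 '(': depth becomes 2
  Position 22 '(': depth becomes 3
  Position 23 ')': depth becomes 2
  Position 24 ')': depth becomes 1
  Position 25 ')': depth becomes 0
  Position 26 '(': depth becomes 1
  Position 27 ')': depth becomes 0
Maximum depth reached: 4

4


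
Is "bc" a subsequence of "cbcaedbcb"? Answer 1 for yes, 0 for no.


Check if "bc" is a subsequence of "cbcaedbcb"
Greedy scan:
  Position 0 ('c'): no match needed
  Position 1 ('b'): matches sub[0] = 'b'
  Position 2 ('c'): matches sub[1] = 'c'
  Position 3 ('a'): no match needed
  Position 4 ('e'): no match needed
  Position 5 ('d'): no match needed
  Position 6 ('b'): no match needed
  Position 7 ('c'): no match needed
  Position 8 ('b'): no match needed
All 2 characters matched => is a subsequence

1


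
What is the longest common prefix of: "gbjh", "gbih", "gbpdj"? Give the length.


Words: gbjh, gbih, gbpdj
  Position 0: all 'g' => match
  Position 1: all 'b' => match
  Position 2: ('j', 'i', 'p') => mismatch, stop
LCP = "gb" (length 2)

2


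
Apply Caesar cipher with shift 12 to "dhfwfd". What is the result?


Caesar cipher: shift "dhfwfd" by 12
  'd' (pos 3) + 12 = pos 15 = 'p'
  'h' (pos 7) + 12 = pos 19 = 't'
  'f' (pos 5) + 12 = pos 17 = 'r'
  'w' (pos 22) + 12 = pos 8 = 'i'
  'f' (pos 5) + 12 = pos 17 = 'r'
  'd' (pos 3) + 12 = pos 15 = 'p'
Result: ptrirp

ptrirp


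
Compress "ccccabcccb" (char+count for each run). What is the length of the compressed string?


Input: ccccabcccb
Runs:
  'c' x 4 => "c4"
  'a' x 1 => "a1"
  'b' x 1 => "b1"
  'c' x 3 => "c3"
  'b' x 1 => "b1"
Compressed: "c4a1b1c3b1"
Compressed length: 10

10
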